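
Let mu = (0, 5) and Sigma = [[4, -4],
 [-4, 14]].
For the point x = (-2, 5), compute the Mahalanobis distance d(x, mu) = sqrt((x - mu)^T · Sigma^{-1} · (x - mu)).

Step 1 — centre the observation: (x - mu) = (-2, 0).

Step 2 — invert Sigma. det(Sigma) = 4·14 - (-4)² = 40.
  Sigma^{-1} = (1/det) · [[d, -b], [-b, a]] = [[0.35, 0.1],
 [0.1, 0.1]].

Step 3 — form the quadratic (x - mu)^T · Sigma^{-1} · (x - mu):
  Sigma^{-1} · (x - mu) = (-0.7, -0.2).
  (x - mu)^T · [Sigma^{-1} · (x - mu)] = (-2)·(-0.7) + (0)·(-0.2) = 1.4.

Step 4 — take square root: d = √(1.4) ≈ 1.1832.

d(x, mu) = √(1.4) ≈ 1.1832


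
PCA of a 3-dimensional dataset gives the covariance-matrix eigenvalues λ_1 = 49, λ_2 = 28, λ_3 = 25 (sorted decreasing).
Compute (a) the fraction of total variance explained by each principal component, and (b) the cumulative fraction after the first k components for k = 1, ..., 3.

Step 1 — total variance = trace(Sigma) = Σ λ_i = 49 + 28 + 25 = 102.

Step 2 — fraction explained by component i = λ_i / Σ λ:
  PC1: 49/102 = 0.4804
  PC2: 28/102 = 0.2745
  PC3: 25/102 = 0.2451

Step 3 — cumulative fraction after k components = (λ_1 + ... + λ_k) / Σ λ:
  k = 1: 49/102 = 0.4804
  k = 2: (49 + 28)/102 = 77/102 = 0.7549
  k = 3: (49 + 28 + 25)/102 = 102/102 = 1

Summary (fraction, with percent):

explained: PC1 0.4804 (48.04%), PC2 0.2745 (27.45%), PC3 0.2451 (24.51%);  cumulative: 0.4804, 0.7549, 1


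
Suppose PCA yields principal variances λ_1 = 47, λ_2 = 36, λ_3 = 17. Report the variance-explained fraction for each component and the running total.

Step 1 — total variance = trace(Sigma) = Σ λ_i = 47 + 36 + 17 = 100.

Step 2 — fraction explained by component i = λ_i / Σ λ:
  PC1: 47/100 = 0.47
  PC2: 36/100 = 0.36
  PC3: 17/100 = 0.17

Step 3 — cumulative fraction after k components = (λ_1 + ... + λ_k) / Σ λ:
  k = 1: 47/100 = 0.47
  k = 2: (47 + 36)/100 = 83/100 = 0.83
  k = 3: (47 + 36 + 17)/100 = 100/100 = 1

Summary (fraction, with percent):

explained: PC1 0.47 (47%), PC2 0.36 (36%), PC3 0.17 (17%);  cumulative: 0.47, 0.83, 1


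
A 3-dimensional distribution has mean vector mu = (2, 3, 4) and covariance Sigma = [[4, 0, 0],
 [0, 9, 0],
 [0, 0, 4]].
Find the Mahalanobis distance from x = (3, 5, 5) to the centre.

Step 1 — centre the observation: (x - mu) = (1, 2, 1).

Step 2 — invert Sigma (cofactor / det for 3×3, or solve directly):
  Sigma^{-1} = [[0.25, 0, 0],
 [0, 0.1111, 0],
 [0, 0, 0.25]].

Step 3 — form the quadratic (x - mu)^T · Sigma^{-1} · (x - mu):
  Sigma^{-1} · (x - mu) = (0.25, 0.2222, 0.25).
  (x - mu)^T · [Sigma^{-1} · (x - mu)] = (1)·(0.25) + (2)·(0.2222) + (1)·(0.25) = 0.9444.

Step 4 — take square root: d = √(0.9444) ≈ 0.9718.

d(x, mu) = √(0.9444) ≈ 0.9718


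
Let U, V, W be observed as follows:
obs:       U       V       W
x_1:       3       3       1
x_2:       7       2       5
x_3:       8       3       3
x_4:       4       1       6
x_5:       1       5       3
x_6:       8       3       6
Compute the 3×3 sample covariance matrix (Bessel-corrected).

Step 1 — column means:
  mean(U) = (3 + 7 + 8 + 4 + 1 + 8) / 6 = 31/6 = 5.1667
  mean(V) = (3 + 2 + 3 + 1 + 5 + 3) / 6 = 17/6 = 2.8333
  mean(W) = (1 + 5 + 3 + 6 + 3 + 6) / 6 = 24/6 = 4

Step 2 — sample covariance S[i,j] = (1/(n-1)) · Σ_k (x_{k,i} - mean_i) · (x_{k,j} - mean_j), with n-1 = 5.
  S[U,U] = ((-2.1667)·(-2.1667) + (1.8333)·(1.8333) + (2.8333)·(2.8333) + (-1.1667)·(-1.1667) + (-4.1667)·(-4.1667) + (2.8333)·(2.8333)) / 5 = 42.8333/5 = 8.5667
  S[U,V] = ((-2.1667)·(0.1667) + (1.8333)·(-0.8333) + (2.8333)·(0.1667) + (-1.1667)·(-1.8333) + (-4.1667)·(2.1667) + (2.8333)·(0.1667)) / 5 = -7.8333/5 = -1.5667
  S[U,W] = ((-2.1667)·(-3) + (1.8333)·(1) + (2.8333)·(-1) + (-1.1667)·(2) + (-4.1667)·(-1) + (2.8333)·(2)) / 5 = 13/5 = 2.6
  S[V,V] = ((0.1667)·(0.1667) + (-0.8333)·(-0.8333) + (0.1667)·(0.1667) + (-1.8333)·(-1.8333) + (2.1667)·(2.1667) + (0.1667)·(0.1667)) / 5 = 8.8333/5 = 1.7667
  S[V,W] = ((0.1667)·(-3) + (-0.8333)·(1) + (0.1667)·(-1) + (-1.8333)·(2) + (2.1667)·(-1) + (0.1667)·(2)) / 5 = -7/5 = -1.4
  S[W,W] = ((-3)·(-3) + (1)·(1) + (-1)·(-1) + (2)·(2) + (-1)·(-1) + (2)·(2)) / 5 = 20/5 = 4

S is symmetric (S[j,i] = S[i,j]). Assembling:

S = [[8.5667, -1.5667, 2.6],
 [-1.5667, 1.7667, -1.4],
 [2.6, -1.4, 4]]


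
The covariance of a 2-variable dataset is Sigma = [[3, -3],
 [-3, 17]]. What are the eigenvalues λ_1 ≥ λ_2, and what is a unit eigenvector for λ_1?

Step 1 — characteristic polynomial of 2×2 Sigma:
  det(Sigma - λI) = λ² - trace · λ + det = 0.
  trace = 3 + 17 = 20, det = 3·17 - (-3)² = 42.
Step 2 — discriminant:
  Δ = trace² - 4·det = 400 - 168 = 232.
Step 3 — eigenvalues:
  λ = (trace ± √Δ)/2 = (20 ± 15.2315)/2,
  λ_1 = 17.6158,  λ_2 = 2.3842.

Step 4 — unit eigenvector for λ_1: solve (Sigma - λ_1 I)v = 0. First row:
  (3 - 17.6158)·v_x + (-3)·v_y = 0, i.e. (-14.6158)·v_x + (-3)·v_y = 0,
  so v ∝ (b, λ_1 - a) = (-3, 14.6158); multiply by -1 so the first entry is positive: u = (3, -14.6158).
  ||u|| = √((3)² + (-14.6158)²) = √(222.6208) ≈ 14.9205,
  v_1 = u/||u|| ≈ (0.2011, -0.9796) (||v_1|| = 1).

λ_1 = 17.6158,  λ_2 = 2.3842;  v_1 ≈ (0.2011, -0.9796)


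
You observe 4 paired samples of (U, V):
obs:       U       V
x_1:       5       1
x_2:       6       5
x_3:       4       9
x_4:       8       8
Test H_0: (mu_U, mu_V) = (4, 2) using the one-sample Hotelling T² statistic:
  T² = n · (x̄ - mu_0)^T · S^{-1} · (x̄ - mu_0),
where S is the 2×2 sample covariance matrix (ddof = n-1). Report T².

Step 1 — sample mean vector:
  mean(U) = (5 + 6 + 4 + 8) / 4 = 23/4 = 5.75
  mean(V) = (1 + 5 + 9 + 8) / 4 = 23/4 = 5.75
  x̄ = (5.75, 5.75),  deviation x̄ - mu_0 = (5.75, 5.75) - (4, 2) = (1.75, 3.75).

Step 2 — sample covariance matrix, S[i,j] = (1/(n-1)) · Σ_k (x_{k,i} - mean_i) · (x_{k,j} - mean_j), divisor n-1 = 3:
  S[U,U] = ((-0.75)·(-0.75) + (0.25)·(0.25) + (-1.75)·(-1.75) + (2.25)·(2.25)) / 3 = 8.75/3 = 2.9167
  S[U,V] = ((-0.75)·(-4.75) + (0.25)·(-0.75) + (-1.75)·(3.25) + (2.25)·(2.25)) / 3 = 2.75/3 = 0.9167
  S[V,V] = ((-4.75)·(-4.75) + (-0.75)·(-0.75) + (3.25)·(3.25) + (2.25)·(2.25)) / 3 = 38.75/3 = 12.9167
  S = [[2.9167, 0.9167],
 [0.9167, 12.9167]].

Step 3 — invert S. det(S) = 2.9167·12.9167 - (0.9167)² = 36.8333.
  S^{-1} = (1/det) · [[d, -b], [-b, a]] = [[0.3507, -0.0249],
 [-0.0249, 0.0792]].

Step 4 — quadratic form (x̄ - mu_0)^T · S^{-1} · (x̄ - mu_0):
  S^{-1} · (x̄ - mu_0) = (0.5204, 0.2534),
  (x̄ - mu_0)^T · [...] = (1.75)·(0.5204) + (3.75)·(0.2534) = 1.8609.

Step 5 — scale by n: T² = 4 · 1.8609 = 7.4434.

T² ≈ 7.4434


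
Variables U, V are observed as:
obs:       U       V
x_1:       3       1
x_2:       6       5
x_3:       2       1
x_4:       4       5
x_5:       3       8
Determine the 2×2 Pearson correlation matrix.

Step 1 — column means:
  mean(U) = (3 + 6 + 2 + 4 + 3) / 5 = 18/5 = 3.6
  mean(V) = (1 + 5 + 1 + 5 + 8) / 5 = 20/5 = 4

Step 2 — sample variances and covariances s[i,j] = (1/(n-1)) · Σ_k (x_{k,i} - mean_i) · (x_{k,j} - mean_j), with n-1 = 4:
  s[U,U] = ((-0.6)·(-0.6) + (2.4)·(2.4) + (-1.6)·(-1.6) + (0.4)·(0.4) + (-0.6)·(-0.6)) / 4 = 9.2/4 = 2.3
  s[U,V] = ((-0.6)·(-3) + (2.4)·(1) + (-1.6)·(-3) + (0.4)·(1) + (-0.6)·(4)) / 4 = 7/4 = 1.75
  s[V,V] = ((-3)·(-3) + (1)·(1) + (-3)·(-3) + (1)·(1) + (4)·(4)) / 4 = 36/4 = 9
  Sample standard deviations s_i = √(s[i,i]):
  s(U) = √(2.3) = 1.5166
  s(V) = √(9) = 3

Step 3 — r_{ij} = s_{ij} / (s_i · s_j):
  r[U,U] = 1 (diagonal).
  r[U,V] = 1.75 / (1.5166 · 3) = 1.75 / 4.5497 = 0.3846
  r[V,V] = 1 (diagonal).

R is symmetric with unit diagonal. Assembling:

R = [[1, 0.3846],
 [0.3846, 1]]


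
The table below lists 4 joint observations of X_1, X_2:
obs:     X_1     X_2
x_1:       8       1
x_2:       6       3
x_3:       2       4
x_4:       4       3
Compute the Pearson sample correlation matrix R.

Step 1 — column means:
  mean(X_1) = (8 + 6 + 2 + 4) / 4 = 20/4 = 5
  mean(X_2) = (1 + 3 + 4 + 3) / 4 = 11/4 = 2.75

Step 2 — sample variances and covariances s[i,j] = (1/(n-1)) · Σ_k (x_{k,i} - mean_i) · (x_{k,j} - mean_j), with n-1 = 3:
  s[X_1,X_1] = ((3)·(3) + (1)·(1) + (-3)·(-3) + (-1)·(-1)) / 3 = 20/3 = 6.6667
  s[X_1,X_2] = ((3)·(-1.75) + (1)·(0.25) + (-3)·(1.25) + (-1)·(0.25)) / 3 = -9/3 = -3
  s[X_2,X_2] = ((-1.75)·(-1.75) + (0.25)·(0.25) + (1.25)·(1.25) + (0.25)·(0.25)) / 3 = 4.75/3 = 1.5833
  Sample standard deviations s_i = √(s[i,i]):
  s(X_1) = √(6.6667) = 2.582
  s(X_2) = √(1.5833) = 1.2583

Step 3 — r_{ij} = s_{ij} / (s_i · s_j):
  r[X_1,X_1] = 1 (diagonal).
  r[X_1,X_2] = -3 / (2.582 · 1.2583) = -3 / 3.2489 = -0.9234
  r[X_2,X_2] = 1 (diagonal).

R is symmetric with unit diagonal. Assembling:

R = [[1, -0.9234],
 [-0.9234, 1]]


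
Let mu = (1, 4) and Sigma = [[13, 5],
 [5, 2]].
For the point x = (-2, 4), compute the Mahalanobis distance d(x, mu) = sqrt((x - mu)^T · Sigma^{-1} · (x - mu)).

Step 1 — centre the observation: (x - mu) = (-3, 0).

Step 2 — invert Sigma. det(Sigma) = 13·2 - (5)² = 1.
  Sigma^{-1} = (1/det) · [[d, -b], [-b, a]] = [[2, -5],
 [-5, 13]].

Step 3 — form the quadratic (x - mu)^T · Sigma^{-1} · (x - mu):
  Sigma^{-1} · (x - mu) = (-6, 15).
  (x - mu)^T · [Sigma^{-1} · (x - mu)] = (-3)·(-6) + (0)·(15) = 18.

Step 4 — take square root: d = √(18) ≈ 4.2426.

d(x, mu) = √(18) ≈ 4.2426


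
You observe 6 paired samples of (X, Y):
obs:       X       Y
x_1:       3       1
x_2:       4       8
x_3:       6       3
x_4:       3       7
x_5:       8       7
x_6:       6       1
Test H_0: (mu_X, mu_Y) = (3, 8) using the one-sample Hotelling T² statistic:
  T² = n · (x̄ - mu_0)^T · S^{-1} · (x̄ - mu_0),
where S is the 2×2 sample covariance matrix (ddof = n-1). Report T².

Step 1 — sample mean vector:
  mean(X) = (3 + 4 + 6 + 3 + 8 + 6) / 6 = 30/6 = 5
  mean(Y) = (1 + 8 + 3 + 7 + 7 + 1) / 6 = 27/6 = 4.5
  x̄ = (5, 4.5),  deviation x̄ - mu_0 = (5, 4.5) - (3, 8) = (2, -3.5).

Step 2 — sample covariance matrix, S[i,j] = (1/(n-1)) · Σ_k (x_{k,i} - mean_i) · (x_{k,j} - mean_j), divisor n-1 = 5:
  S[X,X] = ((-2)·(-2) + (-1)·(-1) + (1)·(1) + (-2)·(-2) + (3)·(3) + (1)·(1)) / 5 = 20/5 = 4
  S[X,Y] = ((-2)·(-3.5) + (-1)·(3.5) + (1)·(-1.5) + (-2)·(2.5) + (3)·(2.5) + (1)·(-3.5)) / 5 = 1/5 = 0.2
  S[Y,Y] = ((-3.5)·(-3.5) + (3.5)·(3.5) + (-1.5)·(-1.5) + (2.5)·(2.5) + (2.5)·(2.5) + (-3.5)·(-3.5)) / 5 = 51.5/5 = 10.3
  S = [[4, 0.2],
 [0.2, 10.3]].

Step 3 — invert S. det(S) = 4·10.3 - (0.2)² = 41.16.
  S^{-1} = (1/det) · [[d, -b], [-b, a]] = [[0.2502, -0.0049],
 [-0.0049, 0.0972]].

Step 4 — quadratic form (x̄ - mu_0)^T · S^{-1} · (x̄ - mu_0):
  S^{-1} · (x̄ - mu_0) = (0.5175, -0.3499),
  (x̄ - mu_0)^T · [...] = (2)·(0.5175) + (-3.5)·(-0.3499) = 2.2595.

Step 5 — scale by n: T² = 6 · 2.2595 = 13.5569.

T² ≈ 13.5569


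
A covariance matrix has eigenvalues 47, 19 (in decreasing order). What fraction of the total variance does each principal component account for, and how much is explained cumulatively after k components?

Step 1 — total variance = trace(Sigma) = Σ λ_i = 47 + 19 = 66.

Step 2 — fraction explained by component i = λ_i / Σ λ:
  PC1: 47/66 = 0.7121
  PC2: 19/66 = 0.2879

Step 3 — cumulative fraction after k components = (λ_1 + ... + λ_k) / Σ λ:
  k = 1: 47/66 = 0.7121
  k = 2: (47 + 19)/66 = 66/66 = 1

Summary (fraction, with percent):

explained: PC1 0.7121 (71.21%), PC2 0.2879 (28.79%);  cumulative: 0.7121, 1


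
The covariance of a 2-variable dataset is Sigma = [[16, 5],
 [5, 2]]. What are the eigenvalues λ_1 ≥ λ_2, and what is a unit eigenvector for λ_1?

Step 1 — characteristic polynomial of 2×2 Sigma:
  det(Sigma - λI) = λ² - trace · λ + det = 0.
  trace = 16 + 2 = 18, det = 16·2 - (5)² = 7.
Step 2 — discriminant:
  Δ = trace² - 4·det = 324 - 28 = 296.
Step 3 — eigenvalues:
  λ = (trace ± √Δ)/2 = (18 ± 17.2047)/2,
  λ_1 = 17.6023,  λ_2 = 0.3977.

Step 4 — unit eigenvector for λ_1: solve (Sigma - λ_1 I)v = 0. First row:
  (16 - 17.6023)·v_x + (5)·v_y = 0, i.e. (-1.6023)·v_x + (5)·v_y = 0,
  so v ∝ (b, λ_1 - a) = (5, 1.6023) = u.
  ||u|| = √((5)² + (1.6023)²) = √(27.5674) ≈ 5.2505,
  v_1 = u/||u|| ≈ (0.9523, 0.3052) (||v_1|| = 1).

λ_1 = 17.6023,  λ_2 = 0.3977;  v_1 ≈ (0.9523, 0.3052)


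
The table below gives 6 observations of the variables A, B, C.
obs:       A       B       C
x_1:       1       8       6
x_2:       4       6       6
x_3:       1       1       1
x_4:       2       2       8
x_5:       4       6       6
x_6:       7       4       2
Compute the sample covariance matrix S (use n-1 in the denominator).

Step 1 — column means:
  mean(A) = (1 + 4 + 1 + 2 + 4 + 7) / 6 = 19/6 = 3.1667
  mean(B) = (8 + 6 + 1 + 2 + 6 + 4) / 6 = 27/6 = 4.5
  mean(C) = (6 + 6 + 1 + 8 + 6 + 2) / 6 = 29/6 = 4.8333

Step 2 — sample covariance S[i,j] = (1/(n-1)) · Σ_k (x_{k,i} - mean_i) · (x_{k,j} - mean_j), with n-1 = 5.
  S[A,A] = ((-2.1667)·(-2.1667) + (0.8333)·(0.8333) + (-2.1667)·(-2.1667) + (-1.1667)·(-1.1667) + (0.8333)·(0.8333) + (3.8333)·(3.8333)) / 5 = 26.8333/5 = 5.3667
  S[A,B] = ((-2.1667)·(3.5) + (0.8333)·(1.5) + (-2.1667)·(-3.5) + (-1.1667)·(-2.5) + (0.8333)·(1.5) + (3.8333)·(-0.5)) / 5 = 3.5/5 = 0.7
  S[A,C] = ((-2.1667)·(1.1667) + (0.8333)·(1.1667) + (-2.1667)·(-3.8333) + (-1.1667)·(3.1667) + (0.8333)·(1.1667) + (3.8333)·(-2.8333)) / 5 = -6.8333/5 = -1.3667
  S[B,B] = ((3.5)·(3.5) + (1.5)·(1.5) + (-3.5)·(-3.5) + (-2.5)·(-2.5) + (1.5)·(1.5) + (-0.5)·(-0.5)) / 5 = 35.5/5 = 7.1
  S[B,C] = ((3.5)·(1.1667) + (1.5)·(1.1667) + (-3.5)·(-3.8333) + (-2.5)·(3.1667) + (1.5)·(1.1667) + (-0.5)·(-2.8333)) / 5 = 14.5/5 = 2.9
  S[C,C] = ((1.1667)·(1.1667) + (1.1667)·(1.1667) + (-3.8333)·(-3.8333) + (3.1667)·(3.1667) + (1.1667)·(1.1667) + (-2.8333)·(-2.8333)) / 5 = 36.8333/5 = 7.3667

S is symmetric (S[j,i] = S[i,j]). Assembling:

S = [[5.3667, 0.7, -1.3667],
 [0.7, 7.1, 2.9],
 [-1.3667, 2.9, 7.3667]]


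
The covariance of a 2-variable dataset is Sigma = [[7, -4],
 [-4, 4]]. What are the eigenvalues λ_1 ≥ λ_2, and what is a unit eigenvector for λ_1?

Step 1 — characteristic polynomial of 2×2 Sigma:
  det(Sigma - λI) = λ² - trace · λ + det = 0.
  trace = 7 + 4 = 11, det = 7·4 - (-4)² = 12.
Step 2 — discriminant:
  Δ = trace² - 4·det = 121 - 48 = 73.
Step 3 — eigenvalues:
  λ = (trace ± √Δ)/2 = (11 ± 8.544)/2,
  λ_1 = 9.772,  λ_2 = 1.228.

Step 4 — unit eigenvector for λ_1: solve (Sigma - λ_1 I)v = 0. First row:
  (7 - 9.772)·v_x + (-4)·v_y = 0, i.e. (-2.772)·v_x + (-4)·v_y = 0,
  so v ∝ (b, λ_1 - a) = (-4, 2.772); multiply by -1 so the first entry is positive: u = (4, -2.772).
  ||u|| = √((4)² + (-2.772)²) = √(23.684) ≈ 4.8666,
  v_1 = u/||u|| ≈ (0.8219, -0.5696) (||v_1|| = 1).

λ_1 = 9.772,  λ_2 = 1.228;  v_1 ≈ (0.8219, -0.5696)


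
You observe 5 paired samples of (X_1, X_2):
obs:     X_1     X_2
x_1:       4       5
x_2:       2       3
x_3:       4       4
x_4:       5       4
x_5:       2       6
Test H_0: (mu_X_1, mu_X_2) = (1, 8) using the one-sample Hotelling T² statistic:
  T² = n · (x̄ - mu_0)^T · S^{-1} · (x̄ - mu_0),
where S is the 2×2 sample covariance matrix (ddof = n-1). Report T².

Step 1 — sample mean vector:
  mean(X_1) = (4 + 2 + 4 + 5 + 2) / 5 = 17/5 = 3.4
  mean(X_2) = (5 + 3 + 4 + 4 + 6) / 5 = 22/5 = 4.4
  x̄ = (3.4, 4.4),  deviation x̄ - mu_0 = (3.4, 4.4) - (1, 8) = (2.4, -3.6).

Step 2 — sample covariance matrix, S[i,j] = (1/(n-1)) · Σ_k (x_{k,i} - mean_i) · (x_{k,j} - mean_j), divisor n-1 = 4:
  S[X_1,X_1] = ((0.6)·(0.6) + (-1.4)·(-1.4) + (0.6)·(0.6) + (1.6)·(1.6) + (-1.4)·(-1.4)) / 4 = 7.2/4 = 1.8
  S[X_1,X_2] = ((0.6)·(0.6) + (-1.4)·(-1.4) + (0.6)·(-0.4) + (1.6)·(-0.4) + (-1.4)·(1.6)) / 4 = -0.8/4 = -0.2
  S[X_2,X_2] = ((0.6)·(0.6) + (-1.4)·(-1.4) + (-0.4)·(-0.4) + (-0.4)·(-0.4) + (1.6)·(1.6)) / 4 = 5.2/4 = 1.3
  S = [[1.8, -0.2],
 [-0.2, 1.3]].

Step 3 — invert S. det(S) = 1.8·1.3 - (-0.2)² = 2.3.
  S^{-1} = (1/det) · [[d, -b], [-b, a]] = [[0.5652, 0.087],
 [0.087, 0.7826]].

Step 4 — quadratic form (x̄ - mu_0)^T · S^{-1} · (x̄ - mu_0):
  S^{-1} · (x̄ - mu_0) = (1.0435, -2.6087),
  (x̄ - mu_0)^T · [...] = (2.4)·(1.0435) + (-3.6)·(-2.6087) = 11.8957.

Step 5 — scale by n: T² = 5 · 11.8957 = 59.4783.

T² ≈ 59.4783


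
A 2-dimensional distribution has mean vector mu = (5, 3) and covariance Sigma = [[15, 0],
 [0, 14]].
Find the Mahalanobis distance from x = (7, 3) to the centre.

Step 1 — centre the observation: (x - mu) = (2, 0).

Step 2 — invert Sigma. det(Sigma) = 15·14 - (0)² = 210.
  Sigma^{-1} = (1/det) · [[d, -b], [-b, a]] = [[0.0667, 0],
 [0, 0.0714]].

Step 3 — form the quadratic (x - mu)^T · Sigma^{-1} · (x - mu):
  Sigma^{-1} · (x - mu) = (0.1333, 0).
  (x - mu)^T · [Sigma^{-1} · (x - mu)] = (2)·(0.1333) + (0)·(0) = 0.2667.

Step 4 — take square root: d = √(0.2667) ≈ 0.5164.

d(x, mu) = √(0.2667) ≈ 0.5164


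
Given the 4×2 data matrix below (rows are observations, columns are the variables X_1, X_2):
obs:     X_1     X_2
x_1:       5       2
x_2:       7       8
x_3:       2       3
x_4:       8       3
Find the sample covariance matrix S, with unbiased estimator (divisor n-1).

Step 1 — column means:
  mean(X_1) = (5 + 7 + 2 + 8) / 4 = 22/4 = 5.5
  mean(X_2) = (2 + 8 + 3 + 3) / 4 = 16/4 = 4

Step 2 — sample covariance S[i,j] = (1/(n-1)) · Σ_k (x_{k,i} - mean_i) · (x_{k,j} - mean_j), with n-1 = 3.
  S[X_1,X_1] = ((-0.5)·(-0.5) + (1.5)·(1.5) + (-3.5)·(-3.5) + (2.5)·(2.5)) / 3 = 21/3 = 7
  S[X_1,X_2] = ((-0.5)·(-2) + (1.5)·(4) + (-3.5)·(-1) + (2.5)·(-1)) / 3 = 8/3 = 2.6667
  S[X_2,X_2] = ((-2)·(-2) + (4)·(4) + (-1)·(-1) + (-1)·(-1)) / 3 = 22/3 = 7.3333

S is symmetric (S[j,i] = S[i,j]). Assembling:

S = [[7, 2.6667],
 [2.6667, 7.3333]]


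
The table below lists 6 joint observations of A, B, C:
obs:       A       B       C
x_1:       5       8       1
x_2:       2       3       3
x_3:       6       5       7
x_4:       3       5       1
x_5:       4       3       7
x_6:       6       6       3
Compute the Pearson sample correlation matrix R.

Step 1 — column means:
  mean(A) = (5 + 2 + 6 + 3 + 4 + 6) / 6 = 26/6 = 4.3333
  mean(B) = (8 + 3 + 5 + 5 + 3 + 6) / 6 = 30/6 = 5
  mean(C) = (1 + 3 + 7 + 1 + 7 + 3) / 6 = 22/6 = 3.6667

Step 2 — sample variances and covariances s[i,j] = (1/(n-1)) · Σ_k (x_{k,i} - mean_i) · (x_{k,j} - mean_j), with n-1 = 5:
  s[A,A] = ((0.6667)·(0.6667) + (-2.3333)·(-2.3333) + (1.6667)·(1.6667) + (-1.3333)·(-1.3333) + (-0.3333)·(-0.3333) + (1.6667)·(1.6667)) / 5 = 13.3333/5 = 2.6667
  s[A,B] = ((0.6667)·(3) + (-2.3333)·(-2) + (1.6667)·(0) + (-1.3333)·(0) + (-0.3333)·(-2) + (1.6667)·(1)) / 5 = 9/5 = 1.8
  s[A,C] = ((0.6667)·(-2.6667) + (-2.3333)·(-0.6667) + (1.6667)·(3.3333) + (-1.3333)·(-2.6667) + (-0.3333)·(3.3333) + (1.6667)·(-0.6667)) / 5 = 6.6667/5 = 1.3333
  s[B,B] = ((3)·(3) + (-2)·(-2) + (0)·(0) + (0)·(0) + (-2)·(-2) + (1)·(1)) / 5 = 18/5 = 3.6
  s[B,C] = ((3)·(-2.6667) + (-2)·(-0.6667) + (0)·(3.3333) + (0)·(-2.6667) + (-2)·(3.3333) + (1)·(-0.6667)) / 5 = -14/5 = -2.8
  s[C,C] = ((-2.6667)·(-2.6667) + (-0.6667)·(-0.6667) + (3.3333)·(3.3333) + (-2.6667)·(-2.6667) + (3.3333)·(3.3333) + (-0.6667)·(-0.6667)) / 5 = 37.3333/5 = 7.4667
  Sample standard deviations s_i = √(s[i,i]):
  s(A) = √(2.6667) = 1.633
  s(B) = √(3.6) = 1.8974
  s(C) = √(7.4667) = 2.7325

Step 3 — r_{ij} = s_{ij} / (s_i · s_j):
  r[A,A] = 1 (diagonal).
  r[A,B] = 1.8 / (1.633 · 1.8974) = 1.8 / 3.0984 = 0.5809
  r[A,C] = 1.3333 / (1.633 · 2.7325) = 1.3333 / 4.4622 = 0.2988
  r[B,B] = 1 (diagonal).
  r[B,C] = -2.8 / (1.8974 · 2.7325) = -2.8 / 5.1846 = -0.5401
  r[C,C] = 1 (diagonal).

R is symmetric with unit diagonal. Assembling:

R = [[1, 0.5809, 0.2988],
 [0.5809, 1, -0.5401],
 [0.2988, -0.5401, 1]]


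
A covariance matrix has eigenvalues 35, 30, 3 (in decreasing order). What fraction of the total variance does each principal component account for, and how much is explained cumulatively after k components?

Step 1 — total variance = trace(Sigma) = Σ λ_i = 35 + 30 + 3 = 68.

Step 2 — fraction explained by component i = λ_i / Σ λ:
  PC1: 35/68 = 0.5147
  PC2: 30/68 = 0.4412
  PC3: 3/68 = 0.0441

Step 3 — cumulative fraction after k components = (λ_1 + ... + λ_k) / Σ λ:
  k = 1: 35/68 = 0.5147
  k = 2: (35 + 30)/68 = 65/68 = 0.9559
  k = 3: (35 + 30 + 3)/68 = 68/68 = 1

Summary (fraction, with percent):

explained: PC1 0.5147 (51.47%), PC2 0.4412 (44.12%), PC3 0.0441 (4.41%);  cumulative: 0.5147, 0.9559, 1


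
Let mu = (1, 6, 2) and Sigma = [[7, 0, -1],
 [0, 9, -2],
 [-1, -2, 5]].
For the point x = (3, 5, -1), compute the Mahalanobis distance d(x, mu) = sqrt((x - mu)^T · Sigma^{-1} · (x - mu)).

Step 1 — centre the observation: (x - mu) = (2, -1, -3).

Step 2 — invert Sigma (cofactor / det for 3×3, or solve directly):
  Sigma^{-1} = [[0.1475, 0.0072, 0.0324],
 [0.0072, 0.1223, 0.0504],
 [0.0324, 0.0504, 0.2266]].

Step 3 — form the quadratic (x - mu)^T · Sigma^{-1} · (x - mu):
  Sigma^{-1} · (x - mu) = (0.1906, -0.259, -0.6655).
  (x - mu)^T · [Sigma^{-1} · (x - mu)] = (2)·(0.1906) + (-1)·(-0.259) + (-3)·(-0.6655) = 2.6367.

Step 4 — take square root: d = √(2.6367) ≈ 1.6238.

d(x, mu) = √(2.6367) ≈ 1.6238


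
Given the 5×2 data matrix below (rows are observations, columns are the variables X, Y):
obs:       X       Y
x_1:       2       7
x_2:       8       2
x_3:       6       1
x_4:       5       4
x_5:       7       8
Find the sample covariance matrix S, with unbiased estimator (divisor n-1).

Step 1 — column means:
  mean(X) = (2 + 8 + 6 + 5 + 7) / 5 = 28/5 = 5.6
  mean(Y) = (7 + 2 + 1 + 4 + 8) / 5 = 22/5 = 4.4

Step 2 — sample covariance S[i,j] = (1/(n-1)) · Σ_k (x_{k,i} - mean_i) · (x_{k,j} - mean_j), with n-1 = 4.
  S[X,X] = ((-3.6)·(-3.6) + (2.4)·(2.4) + (0.4)·(0.4) + (-0.6)·(-0.6) + (1.4)·(1.4)) / 4 = 21.2/4 = 5.3
  S[X,Y] = ((-3.6)·(2.6) + (2.4)·(-2.4) + (0.4)·(-3.4) + (-0.6)·(-0.4) + (1.4)·(3.6)) / 4 = -11.2/4 = -2.8
  S[Y,Y] = ((2.6)·(2.6) + (-2.4)·(-2.4) + (-3.4)·(-3.4) + (-0.4)·(-0.4) + (3.6)·(3.6)) / 4 = 37.2/4 = 9.3

S is symmetric (S[j,i] = S[i,j]). Assembling:

S = [[5.3, -2.8],
 [-2.8, 9.3]]


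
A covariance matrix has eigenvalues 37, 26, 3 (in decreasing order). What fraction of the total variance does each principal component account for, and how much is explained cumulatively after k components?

Step 1 — total variance = trace(Sigma) = Σ λ_i = 37 + 26 + 3 = 66.

Step 2 — fraction explained by component i = λ_i / Σ λ:
  PC1: 37/66 = 0.5606
  PC2: 26/66 = 0.3939
  PC3: 3/66 = 0.0455

Step 3 — cumulative fraction after k components = (λ_1 + ... + λ_k) / Σ λ:
  k = 1: 37/66 = 0.5606
  k = 2: (37 + 26)/66 = 63/66 = 0.9545
  k = 3: (37 + 26 + 3)/66 = 66/66 = 1

Summary (fraction, with percent):

explained: PC1 0.5606 (56.06%), PC2 0.3939 (39.39%), PC3 0.0455 (4.55%);  cumulative: 0.5606, 0.9545, 1


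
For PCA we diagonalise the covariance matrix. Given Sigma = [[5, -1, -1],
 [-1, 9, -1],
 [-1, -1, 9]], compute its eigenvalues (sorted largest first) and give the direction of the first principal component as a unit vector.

Step 1 — characteristic polynomial p(λ) = det(λI - Sigma) = λ³ - tr·λ² + c_1·λ - det, where tr = trace, c_1 = sum of the principal 2×2 minors, det = det(Sigma):
  tr = 5 + 9 + 9 = 23,
  c_1 = (5·9 - (-1)²) + (5·9 - (-1)²) + (9·9 - (-1)²) = 44 + 44 + 80 = 168,
  det = 5·(9·9 - (-1)²) - (-1)·((-1)·9 - (-1)·(-1)) + (-1)·((-1)·(-1) - 9·(-1)) = 5·(80) - (-1)·(-10) + (-1)·(10) = 380.
  So p(λ) = λ³ - 23λ² + 168λ - 380.
Step 2 — look for an integer root (rational root theorem: any rational root is an integer divisor of 380). Testing λ = 10:
  p(10) = 1000 - 2300 + 1680 - 380 = 0  ✓
  Dividing out (λ - 10): p(λ) = (λ - 10)(λ² - 13λ + 38).
Step 3 — remaining eigenvalues from the quadratic λ² - 13λ + 38 = 0:
  Δ = 13² - 4·38 = 169 - 152 = 17,  λ = (13 ± √17)/2 = (13 ± 4.1231)/2 ≈ 8.5616 or 4.4384.
  Sorted: λ_1 = 10,  λ_2 = 8.5616,  λ_3 = 4.4384  (check: sum = 23 = tr ✓).

Step 4 — unit eigenvector for λ_1 = 10: v spans the null space of (Sigma - λ_1 I), whose rows are
  r_1 = (-5, -1, -1),  r_2 = (-1, -1, -1),  r_3 = (-1, -1, -1).
  v is orthogonal to every row, so take v ∝ r_1 × r_2 = ((-1)·(-1) - (-1)·(-1), (-1)·(-1) - (-5)·(-1), (-5)·(-1) - (-1)·(-1)) = (0, -4, 4).
  Rescale (divide by 4; multiply by -1 so the first nonzero entry is positive): u = (0, 1, -1).
  ||u|| = √((0)² + (1)² + (-1)²) = √(2) ≈ 1.4142,  v_1 = u/||u|| ≈ (0, 0.7071, -0.7071) (||v_1|| = 1).

λ_1 = 10,  λ_2 = 8.5616,  λ_3 = 4.4384;  v_1 ≈ (0, 0.7071, -0.7071)


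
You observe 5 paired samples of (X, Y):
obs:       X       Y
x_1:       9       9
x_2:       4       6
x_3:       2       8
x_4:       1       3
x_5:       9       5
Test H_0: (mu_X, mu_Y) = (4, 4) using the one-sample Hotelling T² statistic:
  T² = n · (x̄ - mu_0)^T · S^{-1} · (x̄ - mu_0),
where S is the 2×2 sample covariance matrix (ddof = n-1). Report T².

Step 1 — sample mean vector:
  mean(X) = (9 + 4 + 2 + 1 + 9) / 5 = 25/5 = 5
  mean(Y) = (9 + 6 + 8 + 3 + 5) / 5 = 31/5 = 6.2
  x̄ = (5, 6.2),  deviation x̄ - mu_0 = (5, 6.2) - (4, 4) = (1, 2.2).

Step 2 — sample covariance matrix, S[i,j] = (1/(n-1)) · Σ_k (x_{k,i} - mean_i) · (x_{k,j} - mean_j), divisor n-1 = 4:
  S[X,X] = ((4)·(4) + (-1)·(-1) + (-3)·(-3) + (-4)·(-4) + (4)·(4)) / 4 = 58/4 = 14.5
  S[X,Y] = ((4)·(2.8) + (-1)·(-0.2) + (-3)·(1.8) + (-4)·(-3.2) + (4)·(-1.2)) / 4 = 14/4 = 3.5
  S[Y,Y] = ((2.8)·(2.8) + (-0.2)·(-0.2) + (1.8)·(1.8) + (-3.2)·(-3.2) + (-1.2)·(-1.2)) / 4 = 22.8/4 = 5.7
  S = [[14.5, 3.5],
 [3.5, 5.7]].

Step 3 — invert S. det(S) = 14.5·5.7 - (3.5)² = 70.4.
  S^{-1} = (1/det) · [[d, -b], [-b, a]] = [[0.081, -0.0497],
 [-0.0497, 0.206]].

Step 4 — quadratic form (x̄ - mu_0)^T · S^{-1} · (x̄ - mu_0):
  S^{-1} · (x̄ - mu_0) = (-0.0284, 0.4034),
  (x̄ - mu_0)^T · [...] = (1)·(-0.0284) + (2.2)·(0.4034) = 0.8591.

Step 5 — scale by n: T² = 5 · 0.8591 = 4.2955.

T² ≈ 4.2955


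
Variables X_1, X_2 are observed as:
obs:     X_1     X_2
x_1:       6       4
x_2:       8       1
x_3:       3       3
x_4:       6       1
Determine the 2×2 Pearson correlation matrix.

Step 1 — column means:
  mean(X_1) = (6 + 8 + 3 + 6) / 4 = 23/4 = 5.75
  mean(X_2) = (4 + 1 + 3 + 1) / 4 = 9/4 = 2.25

Step 2 — sample variances and covariances s[i,j] = (1/(n-1)) · Σ_k (x_{k,i} - mean_i) · (x_{k,j} - mean_j), with n-1 = 3:
  s[X_1,X_1] = ((0.25)·(0.25) + (2.25)·(2.25) + (-2.75)·(-2.75) + (0.25)·(0.25)) / 3 = 12.75/3 = 4.25
  s[X_1,X_2] = ((0.25)·(1.75) + (2.25)·(-1.25) + (-2.75)·(0.75) + (0.25)·(-1.25)) / 3 = -4.75/3 = -1.5833
  s[X_2,X_2] = ((1.75)·(1.75) + (-1.25)·(-1.25) + (0.75)·(0.75) + (-1.25)·(-1.25)) / 3 = 6.75/3 = 2.25
  Sample standard deviations s_i = √(s[i,i]):
  s(X_1) = √(4.25) = 2.0616
  s(X_2) = √(2.25) = 1.5

Step 3 — r_{ij} = s_{ij} / (s_i · s_j):
  r[X_1,X_1] = 1 (diagonal).
  r[X_1,X_2] = -1.5833 / (2.0616 · 1.5) = -1.5833 / 3.0923 = -0.512
  r[X_2,X_2] = 1 (diagonal).

R is symmetric with unit diagonal. Assembling:

R = [[1, -0.512],
 [-0.512, 1]]


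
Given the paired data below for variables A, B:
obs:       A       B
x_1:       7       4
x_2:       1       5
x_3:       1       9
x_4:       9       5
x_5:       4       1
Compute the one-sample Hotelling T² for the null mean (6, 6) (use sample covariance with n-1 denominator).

Step 1 — sample mean vector:
  mean(A) = (7 + 1 + 1 + 9 + 4) / 5 = 22/5 = 4.4
  mean(B) = (4 + 5 + 9 + 5 + 1) / 5 = 24/5 = 4.8
  x̄ = (4.4, 4.8),  deviation x̄ - mu_0 = (4.4, 4.8) - (6, 6) = (-1.6, -1.2).

Step 2 — sample covariance matrix, S[i,j] = (1/(n-1)) · Σ_k (x_{k,i} - mean_i) · (x_{k,j} - mean_j), divisor n-1 = 4:
  S[A,A] = ((2.6)·(2.6) + (-3.4)·(-3.4) + (-3.4)·(-3.4) + (4.6)·(4.6) + (-0.4)·(-0.4)) / 4 = 51.2/4 = 12.8
  S[A,B] = ((2.6)·(-0.8) + (-3.4)·(0.2) + (-3.4)·(4.2) + (4.6)·(0.2) + (-0.4)·(-3.8)) / 4 = -14.6/4 = -3.65
  S[B,B] = ((-0.8)·(-0.8) + (0.2)·(0.2) + (4.2)·(4.2) + (0.2)·(0.2) + (-3.8)·(-3.8)) / 4 = 32.8/4 = 8.2
  S = [[12.8, -3.65],
 [-3.65, 8.2]].

Step 3 — invert S. det(S) = 12.8·8.2 - (-3.65)² = 91.6375.
  S^{-1} = (1/det) · [[d, -b], [-b, a]] = [[0.0895, 0.0398],
 [0.0398, 0.1397]].

Step 4 — quadratic form (x̄ - mu_0)^T · S^{-1} · (x̄ - mu_0):
  S^{-1} · (x̄ - mu_0) = (-0.191, -0.2313),
  (x̄ - mu_0)^T · [...] = (-1.6)·(-0.191) + (-1.2)·(-0.2313) = 0.5832.

Step 5 — scale by n: T² = 5 · 0.5832 = 2.9158.

T² ≈ 2.9158


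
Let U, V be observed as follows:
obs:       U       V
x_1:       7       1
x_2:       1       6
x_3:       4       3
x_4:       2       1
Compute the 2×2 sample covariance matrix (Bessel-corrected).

Step 1 — column means:
  mean(U) = (7 + 1 + 4 + 2) / 4 = 14/4 = 3.5
  mean(V) = (1 + 6 + 3 + 1) / 4 = 11/4 = 2.75

Step 2 — sample covariance S[i,j] = (1/(n-1)) · Σ_k (x_{k,i} - mean_i) · (x_{k,j} - mean_j), with n-1 = 3.
  S[U,U] = ((3.5)·(3.5) + (-2.5)·(-2.5) + (0.5)·(0.5) + (-1.5)·(-1.5)) / 3 = 21/3 = 7
  S[U,V] = ((3.5)·(-1.75) + (-2.5)·(3.25) + (0.5)·(0.25) + (-1.5)·(-1.75)) / 3 = -11.5/3 = -3.8333
  S[V,V] = ((-1.75)·(-1.75) + (3.25)·(3.25) + (0.25)·(0.25) + (-1.75)·(-1.75)) / 3 = 16.75/3 = 5.5833

S is symmetric (S[j,i] = S[i,j]). Assembling:

S = [[7, -3.8333],
 [-3.8333, 5.5833]]


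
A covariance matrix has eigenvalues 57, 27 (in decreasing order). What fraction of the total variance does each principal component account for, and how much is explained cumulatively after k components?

Step 1 — total variance = trace(Sigma) = Σ λ_i = 57 + 27 = 84.

Step 2 — fraction explained by component i = λ_i / Σ λ:
  PC1: 57/84 = 0.6786
  PC2: 27/84 = 0.3214

Step 3 — cumulative fraction after k components = (λ_1 + ... + λ_k) / Σ λ:
  k = 1: 57/84 = 0.6786
  k = 2: (57 + 27)/84 = 84/84 = 1

Summary (fraction, with percent):

explained: PC1 0.6786 (67.86%), PC2 0.3214 (32.14%);  cumulative: 0.6786, 1


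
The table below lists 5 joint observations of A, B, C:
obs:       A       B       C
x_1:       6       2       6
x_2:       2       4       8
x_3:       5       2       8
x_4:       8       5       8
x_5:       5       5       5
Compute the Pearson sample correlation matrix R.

Step 1 — column means:
  mean(A) = (6 + 2 + 5 + 8 + 5) / 5 = 26/5 = 5.2
  mean(B) = (2 + 4 + 2 + 5 + 5) / 5 = 18/5 = 3.6
  mean(C) = (6 + 8 + 8 + 8 + 5) / 5 = 35/5 = 7

Step 2 — sample variances and covariances s[i,j] = (1/(n-1)) · Σ_k (x_{k,i} - mean_i) · (x_{k,j} - mean_j), with n-1 = 4:
  s[A,A] = ((0.8)·(0.8) + (-3.2)·(-3.2) + (-0.2)·(-0.2) + (2.8)·(2.8) + (-0.2)·(-0.2)) / 4 = 18.8/4 = 4.7
  s[A,B] = ((0.8)·(-1.6) + (-3.2)·(0.4) + (-0.2)·(-1.6) + (2.8)·(1.4) + (-0.2)·(1.4)) / 4 = 1.4/4 = 0.35
  s[A,C] = ((0.8)·(-1) + (-3.2)·(1) + (-0.2)·(1) + (2.8)·(1) + (-0.2)·(-2)) / 4 = -1/4 = -0.25
  s[B,B] = ((-1.6)·(-1.6) + (0.4)·(0.4) + (-1.6)·(-1.6) + (1.4)·(1.4) + (1.4)·(1.4)) / 4 = 9.2/4 = 2.3
  s[B,C] = ((-1.6)·(-1) + (0.4)·(1) + (-1.6)·(1) + (1.4)·(1) + (1.4)·(-2)) / 4 = -1/4 = -0.25
  s[C,C] = ((-1)·(-1) + (1)·(1) + (1)·(1) + (1)·(1) + (-2)·(-2)) / 4 = 8/4 = 2
  Sample standard deviations s_i = √(s[i,i]):
  s(A) = √(4.7) = 2.1679
  s(B) = √(2.3) = 1.5166
  s(C) = √(2) = 1.4142

Step 3 — r_{ij} = s_{ij} / (s_i · s_j):
  r[A,A] = 1 (diagonal).
  r[A,B] = 0.35 / (2.1679 · 1.5166) = 0.35 / 3.2879 = 0.1065
  r[A,C] = -0.25 / (2.1679 · 1.4142) = -0.25 / 3.0659 = -0.0815
  r[B,B] = 1 (diagonal).
  r[B,C] = -0.25 / (1.5166 · 1.4142) = -0.25 / 2.1448 = -0.1166
  r[C,C] = 1 (diagonal).

R is symmetric with unit diagonal. Assembling:

R = [[1, 0.1065, -0.0815],
 [0.1065, 1, -0.1166],
 [-0.0815, -0.1166, 1]]


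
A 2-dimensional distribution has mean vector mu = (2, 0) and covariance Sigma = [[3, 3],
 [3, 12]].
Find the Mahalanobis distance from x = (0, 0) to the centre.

Step 1 — centre the observation: (x - mu) = (-2, 0).

Step 2 — invert Sigma. det(Sigma) = 3·12 - (3)² = 27.
  Sigma^{-1} = (1/det) · [[d, -b], [-b, a]] = [[0.4444, -0.1111],
 [-0.1111, 0.1111]].

Step 3 — form the quadratic (x - mu)^T · Sigma^{-1} · (x - mu):
  Sigma^{-1} · (x - mu) = (-0.8889, 0.2222).
  (x - mu)^T · [Sigma^{-1} · (x - mu)] = (-2)·(-0.8889) + (0)·(0.2222) = 1.7778.

Step 4 — take square root: d = √(1.7778) ≈ 1.3333.

d(x, mu) = √(1.7778) ≈ 1.3333


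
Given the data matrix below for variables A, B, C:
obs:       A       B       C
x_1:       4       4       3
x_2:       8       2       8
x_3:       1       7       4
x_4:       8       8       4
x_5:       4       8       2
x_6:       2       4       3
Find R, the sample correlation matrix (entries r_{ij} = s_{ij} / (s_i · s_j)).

Step 1 — column means:
  mean(A) = (4 + 8 + 1 + 8 + 4 + 2) / 6 = 27/6 = 4.5
  mean(B) = (4 + 2 + 7 + 8 + 8 + 4) / 6 = 33/6 = 5.5
  mean(C) = (3 + 8 + 4 + 4 + 2 + 3) / 6 = 24/6 = 4

Step 2 — sample variances and covariances s[i,j] = (1/(n-1)) · Σ_k (x_{k,i} - mean_i) · (x_{k,j} - mean_j), with n-1 = 5:
  s[A,A] = ((-0.5)·(-0.5) + (3.5)·(3.5) + (-3.5)·(-3.5) + (3.5)·(3.5) + (-0.5)·(-0.5) + (-2.5)·(-2.5)) / 5 = 43.5/5 = 8.7
  s[A,B] = ((-0.5)·(-1.5) + (3.5)·(-3.5) + (-3.5)·(1.5) + (3.5)·(2.5) + (-0.5)·(2.5) + (-2.5)·(-1.5)) / 5 = -5.5/5 = -1.1
  s[A,C] = ((-0.5)·(-1) + (3.5)·(4) + (-3.5)·(0) + (3.5)·(0) + (-0.5)·(-2) + (-2.5)·(-1)) / 5 = 18/5 = 3.6
  s[B,B] = ((-1.5)·(-1.5) + (-3.5)·(-3.5) + (1.5)·(1.5) + (2.5)·(2.5) + (2.5)·(2.5) + (-1.5)·(-1.5)) / 5 = 31.5/5 = 6.3
  s[B,C] = ((-1.5)·(-1) + (-3.5)·(4) + (1.5)·(0) + (2.5)·(0) + (2.5)·(-2) + (-1.5)·(-1)) / 5 = -16/5 = -3.2
  s[C,C] = ((-1)·(-1) + (4)·(4) + (0)·(0) + (0)·(0) + (-2)·(-2) + (-1)·(-1)) / 5 = 22/5 = 4.4
  Sample standard deviations s_i = √(s[i,i]):
  s(A) = √(8.7) = 2.9496
  s(B) = √(6.3) = 2.51
  s(C) = √(4.4) = 2.0976

Step 3 — r_{ij} = s_{ij} / (s_i · s_j):
  r[A,A] = 1 (diagonal).
  r[A,B] = -1.1 / (2.9496 · 2.51) = -1.1 / 7.4034 = -0.1486
  r[A,C] = 3.6 / (2.9496 · 2.0976) = 3.6 / 6.1871 = 0.5819
  r[B,B] = 1 (diagonal).
  r[B,C] = -3.2 / (2.51 · 2.0976) = -3.2 / 5.265 = -0.6078
  r[C,C] = 1 (diagonal).

R is symmetric with unit diagonal. Assembling:

R = [[1, -0.1486, 0.5819],
 [-0.1486, 1, -0.6078],
 [0.5819, -0.6078, 1]]


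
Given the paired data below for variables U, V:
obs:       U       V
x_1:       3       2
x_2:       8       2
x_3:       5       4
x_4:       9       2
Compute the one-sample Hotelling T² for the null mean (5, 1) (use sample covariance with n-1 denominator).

Step 1 — sample mean vector:
  mean(U) = (3 + 8 + 5 + 9) / 4 = 25/4 = 6.25
  mean(V) = (2 + 2 + 4 + 2) / 4 = 10/4 = 2.5
  x̄ = (6.25, 2.5),  deviation x̄ - mu_0 = (6.25, 2.5) - (5, 1) = (1.25, 1.5).

Step 2 — sample covariance matrix, S[i,j] = (1/(n-1)) · Σ_k (x_{k,i} - mean_i) · (x_{k,j} - mean_j), divisor n-1 = 3:
  S[U,U] = ((-3.25)·(-3.25) + (1.75)·(1.75) + (-1.25)·(-1.25) + (2.75)·(2.75)) / 3 = 22.75/3 = 7.5833
  S[U,V] = ((-3.25)·(-0.5) + (1.75)·(-0.5) + (-1.25)·(1.5) + (2.75)·(-0.5)) / 3 = -2.5/3 = -0.8333
  S[V,V] = ((-0.5)·(-0.5) + (-0.5)·(-0.5) + (1.5)·(1.5) + (-0.5)·(-0.5)) / 3 = 3/3 = 1
  S = [[7.5833, -0.8333],
 [-0.8333, 1]].

Step 3 — invert S. det(S) = 7.5833·1 - (-0.8333)² = 6.8889.
  S^{-1} = (1/det) · [[d, -b], [-b, a]] = [[0.1452, 0.121],
 [0.121, 1.1008]].

Step 4 — quadratic form (x̄ - mu_0)^T · S^{-1} · (x̄ - mu_0):
  S^{-1} · (x̄ - mu_0) = (0.3629, 1.8024),
  (x̄ - mu_0)^T · [...] = (1.25)·(0.3629) + (1.5)·(1.8024) = 3.1573.

Step 5 — scale by n: T² = 4 · 3.1573 = 12.629.

T² ≈ 12.629


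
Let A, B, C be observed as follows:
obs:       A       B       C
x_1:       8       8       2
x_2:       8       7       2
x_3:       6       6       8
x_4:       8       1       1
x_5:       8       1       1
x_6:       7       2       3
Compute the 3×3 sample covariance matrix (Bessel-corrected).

Step 1 — column means:
  mean(A) = (8 + 8 + 6 + 8 + 8 + 7) / 6 = 45/6 = 7.5
  mean(B) = (8 + 7 + 6 + 1 + 1 + 2) / 6 = 25/6 = 4.1667
  mean(C) = (2 + 2 + 8 + 1 + 1 + 3) / 6 = 17/6 = 2.8333

Step 2 — sample covariance S[i,j] = (1/(n-1)) · Σ_k (x_{k,i} - mean_i) · (x_{k,j} - mean_j), with n-1 = 5.
  S[A,A] = ((0.5)·(0.5) + (0.5)·(0.5) + (-1.5)·(-1.5) + (0.5)·(0.5) + (0.5)·(0.5) + (-0.5)·(-0.5)) / 5 = 3.5/5 = 0.7
  S[A,B] = ((0.5)·(3.8333) + (0.5)·(2.8333) + (-1.5)·(1.8333) + (0.5)·(-3.1667) + (0.5)·(-3.1667) + (-0.5)·(-2.1667)) / 5 = -1.5/5 = -0.3
  S[A,C] = ((0.5)·(-0.8333) + (0.5)·(-0.8333) + (-1.5)·(5.1667) + (0.5)·(-1.8333) + (0.5)·(-1.8333) + (-0.5)·(0.1667)) / 5 = -10.5/5 = -2.1
  S[B,B] = ((3.8333)·(3.8333) + (2.8333)·(2.8333) + (1.8333)·(1.8333) + (-3.1667)·(-3.1667) + (-3.1667)·(-3.1667) + (-2.1667)·(-2.1667)) / 5 = 50.8333/5 = 10.1667
  S[B,C] = ((3.8333)·(-0.8333) + (2.8333)·(-0.8333) + (1.8333)·(5.1667) + (-3.1667)·(-1.8333) + (-3.1667)·(-1.8333) + (-2.1667)·(0.1667)) / 5 = 15.1667/5 = 3.0333
  S[C,C] = ((-0.8333)·(-0.8333) + (-0.8333)·(-0.8333) + (5.1667)·(5.1667) + (-1.8333)·(-1.8333) + (-1.8333)·(-1.8333) + (0.1667)·(0.1667)) / 5 = 34.8333/5 = 6.9667

S is symmetric (S[j,i] = S[i,j]). Assembling:

S = [[0.7, -0.3, -2.1],
 [-0.3, 10.1667, 3.0333],
 [-2.1, 3.0333, 6.9667]]


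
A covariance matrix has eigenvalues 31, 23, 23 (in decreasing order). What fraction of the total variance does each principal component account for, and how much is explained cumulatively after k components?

Step 1 — total variance = trace(Sigma) = Σ λ_i = 31 + 23 + 23 = 77.

Step 2 — fraction explained by component i = λ_i / Σ λ:
  PC1: 31/77 = 0.4026
  PC2: 23/77 = 0.2987
  PC3: 23/77 = 0.2987

Step 3 — cumulative fraction after k components = (λ_1 + ... + λ_k) / Σ λ:
  k = 1: 31/77 = 0.4026
  k = 2: (31 + 23)/77 = 54/77 = 0.7013
  k = 3: (31 + 23 + 23)/77 = 77/77 = 1

Summary (fraction, with percent):

explained: PC1 0.4026 (40.26%), PC2 0.2987 (29.87%), PC3 0.2987 (29.87%);  cumulative: 0.4026, 0.7013, 1


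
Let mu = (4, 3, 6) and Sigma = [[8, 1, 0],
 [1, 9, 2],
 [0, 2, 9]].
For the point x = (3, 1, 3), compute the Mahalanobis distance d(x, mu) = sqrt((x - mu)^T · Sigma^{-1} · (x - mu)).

Step 1 — centre the observation: (x - mu) = (-1, -2, -3).

Step 2 — invert Sigma (cofactor / det for 3×3, or solve directly):
  Sigma^{-1} = [[0.1269, -0.0148, 0.0033],
 [-0.0148, 0.1186, -0.0264],
 [0.0033, -0.0264, 0.117]].

Step 3 — form the quadratic (x - mu)^T · Sigma^{-1} · (x - mu):
  Sigma^{-1} · (x - mu) = (-0.1071, -0.1433, -0.3015).
  (x - mu)^T · [Sigma^{-1} · (x - mu)] = (-1)·(-0.1071) + (-2)·(-0.1433) + (-3)·(-0.3015) = 1.2982.

Step 4 — take square root: d = √(1.2982) ≈ 1.1394.

d(x, mu) = √(1.2982) ≈ 1.1394


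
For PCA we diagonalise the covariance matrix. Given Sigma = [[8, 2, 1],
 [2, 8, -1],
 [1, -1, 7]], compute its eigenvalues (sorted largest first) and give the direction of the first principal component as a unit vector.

Step 1 — characteristic polynomial p(λ) = det(λI - Sigma) = λ³ - tr·λ² + c_1·λ - det, where tr = trace, c_1 = sum of the principal 2×2 minors, det = det(Sigma):
  tr = 8 + 8 + 7 = 23,
  c_1 = (8·8 - (2)²) + (8·7 - (1)²) + (8·7 - (-1)²) = 60 + 55 + 55 = 170,
  det = 8·(8·7 - (-1)²) - (2)·((2)·7 - (-1)·(1)) + (1)·((2)·(-1) - 8·(1)) = 8·(55) - (2)·(15) + (1)·(-10) = 400.
  So p(λ) = λ³ - 23λ² + 170λ - 400.
Step 2 — look for an integer root (rational root theorem: any rational root is an integer divisor of 400). Testing λ = 5:
  p(5) = 125 - 575 + 850 - 400 = 0  ✓
  Dividing out (λ - 5): p(λ) = (λ - 5)(λ² - 18λ + 80).
Step 3 — remaining eigenvalues from the quadratic λ² - 18λ + 80 = 0:
  Δ = 18² - 4·80 = 324 - 320 = 4,  λ = (18 ± √4)/2 = (18 ± 2)/2 = 10 or 8.
  Sorted: λ_1 = 10,  λ_2 = 8,  λ_3 = 5  (check: sum = 23 = tr ✓).

Step 4 — unit eigenvector for λ_1 = 10: v spans the null space of (Sigma - λ_1 I), whose rows are
  r_1 = (-2, 2, 1),  r_2 = (2, -2, -1),  r_3 = (1, -1, -3).
  v is orthogonal to every row, so take v ∝ r_1 × r_3 = ((2)·(-3) - (1)·(-1), (1)·(1) - (-2)·(-3), (-2)·(-1) - (2)·(1)) = (-5, -5, 0).
  Rescale (divide by 5; multiply by -1 so the first nonzero entry is positive): u = (1, 1, 0).
  ||u|| = √((1)² + (1)² + (0)²) = √(2) ≈ 1.4142,  v_1 = u/||u|| ≈ (0.7071, 0.7071, 0) (||v_1|| = 1).

λ_1 = 10,  λ_2 = 8,  λ_3 = 5;  v_1 ≈ (0.7071, 0.7071, 0)
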